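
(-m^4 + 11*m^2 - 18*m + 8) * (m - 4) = -m^5 + 4*m^4 + 11*m^3 - 62*m^2 + 80*m - 32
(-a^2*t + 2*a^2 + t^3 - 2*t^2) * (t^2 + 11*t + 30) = -a^2*t^3 - 9*a^2*t^2 - 8*a^2*t + 60*a^2 + t^5 + 9*t^4 + 8*t^3 - 60*t^2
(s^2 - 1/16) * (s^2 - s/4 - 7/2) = s^4 - s^3/4 - 57*s^2/16 + s/64 + 7/32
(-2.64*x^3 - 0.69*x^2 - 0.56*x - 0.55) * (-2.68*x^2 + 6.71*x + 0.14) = 7.0752*x^5 - 15.8652*x^4 - 3.4987*x^3 - 2.3802*x^2 - 3.7689*x - 0.077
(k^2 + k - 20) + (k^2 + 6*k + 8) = 2*k^2 + 7*k - 12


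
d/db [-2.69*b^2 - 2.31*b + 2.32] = -5.38*b - 2.31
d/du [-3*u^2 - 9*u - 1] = -6*u - 9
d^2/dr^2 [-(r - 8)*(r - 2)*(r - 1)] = 22 - 6*r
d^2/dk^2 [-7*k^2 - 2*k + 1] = -14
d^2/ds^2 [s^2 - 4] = 2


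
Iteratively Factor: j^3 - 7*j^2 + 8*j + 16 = (j + 1)*(j^2 - 8*j + 16) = (j - 4)*(j + 1)*(j - 4)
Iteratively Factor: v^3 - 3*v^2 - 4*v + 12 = (v - 2)*(v^2 - v - 6) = (v - 2)*(v + 2)*(v - 3)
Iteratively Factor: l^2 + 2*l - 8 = (l + 4)*(l - 2)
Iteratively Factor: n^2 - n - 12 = (n + 3)*(n - 4)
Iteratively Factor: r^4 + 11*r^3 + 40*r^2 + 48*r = (r + 3)*(r^3 + 8*r^2 + 16*r) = r*(r + 3)*(r^2 + 8*r + 16) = r*(r + 3)*(r + 4)*(r + 4)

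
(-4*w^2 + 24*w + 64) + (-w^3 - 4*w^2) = -w^3 - 8*w^2 + 24*w + 64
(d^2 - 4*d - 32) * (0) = 0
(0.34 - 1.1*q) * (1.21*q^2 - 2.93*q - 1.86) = -1.331*q^3 + 3.6344*q^2 + 1.0498*q - 0.6324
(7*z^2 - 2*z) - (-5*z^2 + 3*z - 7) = 12*z^2 - 5*z + 7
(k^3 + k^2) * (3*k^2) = 3*k^5 + 3*k^4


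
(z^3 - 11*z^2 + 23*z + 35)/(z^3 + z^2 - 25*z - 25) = (z - 7)/(z + 5)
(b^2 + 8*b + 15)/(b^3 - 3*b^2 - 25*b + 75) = (b + 3)/(b^2 - 8*b + 15)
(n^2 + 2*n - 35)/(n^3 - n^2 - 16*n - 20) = (n + 7)/(n^2 + 4*n + 4)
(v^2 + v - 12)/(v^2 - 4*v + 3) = (v + 4)/(v - 1)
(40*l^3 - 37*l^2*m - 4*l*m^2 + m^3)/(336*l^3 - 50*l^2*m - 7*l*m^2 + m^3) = (5*l^2 - 4*l*m - m^2)/(42*l^2 - l*m - m^2)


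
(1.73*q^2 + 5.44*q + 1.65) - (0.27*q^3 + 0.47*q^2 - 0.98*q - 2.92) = -0.27*q^3 + 1.26*q^2 + 6.42*q + 4.57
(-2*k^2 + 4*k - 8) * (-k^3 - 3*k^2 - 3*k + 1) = 2*k^5 + 2*k^4 + 2*k^3 + 10*k^2 + 28*k - 8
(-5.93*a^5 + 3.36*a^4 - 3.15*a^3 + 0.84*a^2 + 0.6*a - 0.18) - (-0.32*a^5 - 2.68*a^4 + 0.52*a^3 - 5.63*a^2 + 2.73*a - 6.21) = -5.61*a^5 + 6.04*a^4 - 3.67*a^3 + 6.47*a^2 - 2.13*a + 6.03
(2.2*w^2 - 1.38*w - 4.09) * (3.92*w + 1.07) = 8.624*w^3 - 3.0556*w^2 - 17.5094*w - 4.3763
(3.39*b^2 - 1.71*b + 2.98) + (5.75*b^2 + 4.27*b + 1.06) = 9.14*b^2 + 2.56*b + 4.04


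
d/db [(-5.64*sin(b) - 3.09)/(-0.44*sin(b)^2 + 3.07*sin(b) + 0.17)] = (-2.4816*sin(b)^2 - 2.7192*sin(b) + 8.5275)*cos(b)/(0.1936*sin(b)^4 - 2.7016*sin(b)^3 + 9.2753*sin(b)^2 + 1.0438*sin(b) + 0.0289)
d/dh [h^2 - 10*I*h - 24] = 2*h - 10*I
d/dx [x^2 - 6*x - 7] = 2*x - 6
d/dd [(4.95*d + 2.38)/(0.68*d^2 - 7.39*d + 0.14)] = (-3.366*d^2 - 3.2368*d + 18.2812)/(0.4624*d^4 - 10.0504*d^3 + 54.8025*d^2 - 2.0692*d + 0.0196)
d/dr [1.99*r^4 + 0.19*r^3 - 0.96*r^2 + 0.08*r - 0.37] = 7.96*r^3 + 0.57*r^2 - 1.92*r + 0.08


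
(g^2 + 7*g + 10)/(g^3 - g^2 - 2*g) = (g^2 + 7*g + 10)/(g*(g^2 - g - 2))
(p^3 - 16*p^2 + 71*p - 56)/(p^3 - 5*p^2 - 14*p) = (p^2 - 9*p + 8)/(p*(p + 2))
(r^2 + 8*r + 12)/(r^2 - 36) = (r + 2)/(r - 6)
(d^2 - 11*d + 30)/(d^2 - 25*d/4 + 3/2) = 4*(d - 5)/(4*d - 1)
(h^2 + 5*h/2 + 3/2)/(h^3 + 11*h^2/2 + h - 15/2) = (h + 1)/(h^2 + 4*h - 5)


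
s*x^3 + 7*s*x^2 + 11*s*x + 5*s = (x + 1)*(x + 5)*(s*x + s)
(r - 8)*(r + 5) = r^2 - 3*r - 40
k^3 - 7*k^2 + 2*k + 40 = (k - 5)*(k - 4)*(k + 2)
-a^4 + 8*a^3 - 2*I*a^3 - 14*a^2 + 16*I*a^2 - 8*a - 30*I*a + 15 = (a - 5)*(a - 3)*(-I*a + 1)^2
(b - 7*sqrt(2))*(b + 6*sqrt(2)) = b^2 - sqrt(2)*b - 84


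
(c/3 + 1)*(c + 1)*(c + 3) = c^3/3 + 7*c^2/3 + 5*c + 3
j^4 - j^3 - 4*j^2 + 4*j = j*(j - 2)*(j - 1)*(j + 2)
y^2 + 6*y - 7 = (y - 1)*(y + 7)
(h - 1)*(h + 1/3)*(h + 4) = h^3 + 10*h^2/3 - 3*h - 4/3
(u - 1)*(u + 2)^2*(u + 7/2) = u^4 + 13*u^3/2 + 21*u^2/2 - 4*u - 14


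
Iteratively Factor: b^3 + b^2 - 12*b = (b - 3)*(b^2 + 4*b) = (b - 3)*(b + 4)*(b)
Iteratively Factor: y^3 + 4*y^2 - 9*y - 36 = (y + 3)*(y^2 + y - 12) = (y - 3)*(y + 3)*(y + 4)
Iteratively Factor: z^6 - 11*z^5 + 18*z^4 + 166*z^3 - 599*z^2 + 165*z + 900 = (z - 3)*(z^5 - 8*z^4 - 6*z^3 + 148*z^2 - 155*z - 300) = (z - 3)*(z + 1)*(z^4 - 9*z^3 + 3*z^2 + 145*z - 300) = (z - 5)*(z - 3)*(z + 1)*(z^3 - 4*z^2 - 17*z + 60) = (z - 5)*(z - 3)^2*(z + 1)*(z^2 - z - 20) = (z - 5)*(z - 3)^2*(z + 1)*(z + 4)*(z - 5)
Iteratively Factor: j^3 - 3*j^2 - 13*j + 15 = (j - 1)*(j^2 - 2*j - 15) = (j - 5)*(j - 1)*(j + 3)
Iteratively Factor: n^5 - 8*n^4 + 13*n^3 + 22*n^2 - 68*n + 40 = (n - 1)*(n^4 - 7*n^3 + 6*n^2 + 28*n - 40) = (n - 2)*(n - 1)*(n^3 - 5*n^2 - 4*n + 20) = (n - 2)*(n - 1)*(n + 2)*(n^2 - 7*n + 10) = (n - 5)*(n - 2)*(n - 1)*(n + 2)*(n - 2)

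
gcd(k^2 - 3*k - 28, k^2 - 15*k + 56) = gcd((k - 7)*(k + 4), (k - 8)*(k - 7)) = k - 7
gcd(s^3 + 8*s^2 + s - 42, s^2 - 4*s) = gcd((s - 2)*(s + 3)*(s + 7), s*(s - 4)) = 1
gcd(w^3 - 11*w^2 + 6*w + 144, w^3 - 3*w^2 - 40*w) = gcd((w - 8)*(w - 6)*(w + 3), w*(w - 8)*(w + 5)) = w - 8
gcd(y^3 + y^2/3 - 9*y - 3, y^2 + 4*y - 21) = y - 3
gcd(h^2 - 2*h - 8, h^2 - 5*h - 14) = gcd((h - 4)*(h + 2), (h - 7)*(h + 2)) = h + 2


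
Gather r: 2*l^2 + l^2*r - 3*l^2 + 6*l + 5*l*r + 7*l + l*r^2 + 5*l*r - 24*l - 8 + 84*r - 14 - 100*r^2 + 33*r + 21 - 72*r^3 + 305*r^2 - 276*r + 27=-l^2 - 11*l - 72*r^3 + r^2*(l + 205) + r*(l^2 + 10*l - 159) + 26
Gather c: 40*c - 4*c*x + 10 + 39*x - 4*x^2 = c*(40 - 4*x) - 4*x^2 + 39*x + 10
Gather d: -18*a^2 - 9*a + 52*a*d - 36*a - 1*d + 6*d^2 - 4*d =-18*a^2 - 45*a + 6*d^2 + d*(52*a - 5)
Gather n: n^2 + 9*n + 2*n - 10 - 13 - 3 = n^2 + 11*n - 26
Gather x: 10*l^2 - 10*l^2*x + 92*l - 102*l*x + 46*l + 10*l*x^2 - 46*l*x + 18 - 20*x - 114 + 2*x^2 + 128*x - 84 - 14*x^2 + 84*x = 10*l^2 + 138*l + x^2*(10*l - 12) + x*(-10*l^2 - 148*l + 192) - 180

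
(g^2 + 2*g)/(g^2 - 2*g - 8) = g/(g - 4)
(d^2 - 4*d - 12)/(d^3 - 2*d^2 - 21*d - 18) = (d + 2)/(d^2 + 4*d + 3)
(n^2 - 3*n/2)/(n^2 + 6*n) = (n - 3/2)/(n + 6)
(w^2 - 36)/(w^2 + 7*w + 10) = (w^2 - 36)/(w^2 + 7*w + 10)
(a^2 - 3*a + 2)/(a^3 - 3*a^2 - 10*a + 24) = (a - 1)/(a^2 - a - 12)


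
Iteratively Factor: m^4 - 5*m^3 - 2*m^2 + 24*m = (m + 2)*(m^3 - 7*m^2 + 12*m) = (m - 3)*(m + 2)*(m^2 - 4*m) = m*(m - 3)*(m + 2)*(m - 4)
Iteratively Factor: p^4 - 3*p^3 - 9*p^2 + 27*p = (p)*(p^3 - 3*p^2 - 9*p + 27) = p*(p - 3)*(p^2 - 9) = p*(p - 3)*(p + 3)*(p - 3)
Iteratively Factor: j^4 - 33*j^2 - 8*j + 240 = (j - 5)*(j^3 + 5*j^2 - 8*j - 48) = (j - 5)*(j - 3)*(j^2 + 8*j + 16) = (j - 5)*(j - 3)*(j + 4)*(j + 4)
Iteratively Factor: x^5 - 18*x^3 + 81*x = (x)*(x^4 - 18*x^2 + 81) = x*(x - 3)*(x^3 + 3*x^2 - 9*x - 27) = x*(x - 3)*(x + 3)*(x^2 - 9) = x*(x - 3)^2*(x + 3)*(x + 3)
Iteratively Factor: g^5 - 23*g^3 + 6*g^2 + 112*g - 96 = (g + 4)*(g^4 - 4*g^3 - 7*g^2 + 34*g - 24) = (g + 3)*(g + 4)*(g^3 - 7*g^2 + 14*g - 8) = (g - 4)*(g + 3)*(g + 4)*(g^2 - 3*g + 2) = (g - 4)*(g - 2)*(g + 3)*(g + 4)*(g - 1)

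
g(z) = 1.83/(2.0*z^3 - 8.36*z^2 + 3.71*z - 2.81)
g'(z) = 1.83*(-6.0*z^2 + 16.72*z - 3.71)/(2.0*z^3 - 8.36*z^2 + 3.71*z - 2.81)^2 = (-10.98*z^2 + 30.5976*z - 6.7893)/(2.0*z^3 - 8.36*z^2 + 3.71*z - 2.81)^2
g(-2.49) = -0.02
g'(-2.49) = -0.02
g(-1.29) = -0.07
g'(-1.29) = -0.10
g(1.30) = -0.24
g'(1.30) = 0.24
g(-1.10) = -0.09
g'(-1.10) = -0.14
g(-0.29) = -0.39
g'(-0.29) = -0.77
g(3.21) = -0.17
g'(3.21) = -0.18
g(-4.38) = -0.01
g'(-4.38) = -0.00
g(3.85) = 1.08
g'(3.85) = -18.10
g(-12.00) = -0.00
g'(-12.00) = -0.00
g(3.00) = -0.14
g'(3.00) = -0.08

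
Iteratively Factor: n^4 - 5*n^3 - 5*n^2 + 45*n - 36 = (n + 3)*(n^3 - 8*n^2 + 19*n - 12) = (n - 4)*(n + 3)*(n^2 - 4*n + 3) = (n - 4)*(n - 3)*(n + 3)*(n - 1)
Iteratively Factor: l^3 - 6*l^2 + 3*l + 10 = (l - 2)*(l^2 - 4*l - 5) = (l - 2)*(l + 1)*(l - 5)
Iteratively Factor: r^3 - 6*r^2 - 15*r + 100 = (r - 5)*(r^2 - r - 20) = (r - 5)*(r + 4)*(r - 5)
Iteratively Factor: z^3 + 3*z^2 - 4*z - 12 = (z + 2)*(z^2 + z - 6) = (z - 2)*(z + 2)*(z + 3)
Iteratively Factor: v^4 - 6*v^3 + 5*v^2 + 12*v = (v + 1)*(v^3 - 7*v^2 + 12*v) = (v - 4)*(v + 1)*(v^2 - 3*v) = v*(v - 4)*(v + 1)*(v - 3)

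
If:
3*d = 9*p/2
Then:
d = 3*p/2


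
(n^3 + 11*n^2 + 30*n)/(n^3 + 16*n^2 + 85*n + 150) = n/(n + 5)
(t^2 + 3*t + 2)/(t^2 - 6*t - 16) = (t + 1)/(t - 8)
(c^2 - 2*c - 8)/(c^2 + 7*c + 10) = (c - 4)/(c + 5)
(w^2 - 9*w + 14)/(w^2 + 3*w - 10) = (w - 7)/(w + 5)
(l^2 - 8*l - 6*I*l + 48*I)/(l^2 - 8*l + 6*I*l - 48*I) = (l - 6*I)/(l + 6*I)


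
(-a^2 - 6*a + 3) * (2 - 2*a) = 2*a^3 + 10*a^2 - 18*a + 6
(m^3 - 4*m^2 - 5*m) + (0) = m^3 - 4*m^2 - 5*m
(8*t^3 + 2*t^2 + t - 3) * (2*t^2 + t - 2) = 16*t^5 + 12*t^4 - 12*t^3 - 9*t^2 - 5*t + 6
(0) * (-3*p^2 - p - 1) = 0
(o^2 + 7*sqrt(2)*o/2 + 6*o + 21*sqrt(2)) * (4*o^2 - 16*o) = 4*o^4 + 8*o^3 + 14*sqrt(2)*o^3 - 96*o^2 + 28*sqrt(2)*o^2 - 336*sqrt(2)*o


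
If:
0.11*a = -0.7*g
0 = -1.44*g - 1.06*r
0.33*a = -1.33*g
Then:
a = 0.00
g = 0.00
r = 0.00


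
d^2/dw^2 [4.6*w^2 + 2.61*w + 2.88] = 9.20000000000000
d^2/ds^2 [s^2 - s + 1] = 2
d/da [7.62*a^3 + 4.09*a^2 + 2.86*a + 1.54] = 22.86*a^2 + 8.18*a + 2.86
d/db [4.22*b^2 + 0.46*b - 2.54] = 8.44*b + 0.46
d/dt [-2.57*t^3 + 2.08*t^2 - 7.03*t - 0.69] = -7.71*t^2 + 4.16*t - 7.03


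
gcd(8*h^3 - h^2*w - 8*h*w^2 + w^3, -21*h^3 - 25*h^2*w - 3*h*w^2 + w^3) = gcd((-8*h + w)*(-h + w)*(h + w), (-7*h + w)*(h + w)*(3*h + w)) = h + w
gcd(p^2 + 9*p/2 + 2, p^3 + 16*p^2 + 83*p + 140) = p + 4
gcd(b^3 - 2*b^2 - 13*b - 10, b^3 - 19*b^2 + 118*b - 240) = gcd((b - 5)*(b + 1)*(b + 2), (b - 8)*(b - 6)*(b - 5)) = b - 5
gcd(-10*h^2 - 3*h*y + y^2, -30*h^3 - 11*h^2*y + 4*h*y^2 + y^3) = 2*h + y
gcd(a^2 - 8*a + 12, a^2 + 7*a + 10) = 1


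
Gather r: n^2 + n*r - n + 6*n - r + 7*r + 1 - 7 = n^2 + 5*n + r*(n + 6) - 6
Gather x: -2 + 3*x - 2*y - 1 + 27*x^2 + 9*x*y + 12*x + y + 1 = 27*x^2 + x*(9*y + 15) - y - 2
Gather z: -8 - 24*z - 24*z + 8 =-48*z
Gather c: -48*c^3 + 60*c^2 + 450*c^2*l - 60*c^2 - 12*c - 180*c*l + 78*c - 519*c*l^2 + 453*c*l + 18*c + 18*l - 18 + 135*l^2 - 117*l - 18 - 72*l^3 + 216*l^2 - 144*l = -48*c^3 + 450*c^2*l + c*(-519*l^2 + 273*l + 84) - 72*l^3 + 351*l^2 - 243*l - 36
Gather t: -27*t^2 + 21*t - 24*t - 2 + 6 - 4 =-27*t^2 - 3*t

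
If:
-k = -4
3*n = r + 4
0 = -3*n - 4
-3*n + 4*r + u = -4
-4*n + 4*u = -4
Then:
No Solution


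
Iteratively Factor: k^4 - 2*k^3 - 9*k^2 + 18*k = (k + 3)*(k^3 - 5*k^2 + 6*k) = (k - 2)*(k + 3)*(k^2 - 3*k) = (k - 3)*(k - 2)*(k + 3)*(k)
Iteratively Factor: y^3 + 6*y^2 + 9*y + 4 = (y + 1)*(y^2 + 5*y + 4) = (y + 1)^2*(y + 4)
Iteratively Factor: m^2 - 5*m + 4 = (m - 1)*(m - 4)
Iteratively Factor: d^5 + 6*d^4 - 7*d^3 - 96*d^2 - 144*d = (d + 4)*(d^4 + 2*d^3 - 15*d^2 - 36*d) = (d - 4)*(d + 4)*(d^3 + 6*d^2 + 9*d) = (d - 4)*(d + 3)*(d + 4)*(d^2 + 3*d) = d*(d - 4)*(d + 3)*(d + 4)*(d + 3)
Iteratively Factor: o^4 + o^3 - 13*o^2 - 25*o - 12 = (o + 1)*(o^3 - 13*o - 12) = (o + 1)^2*(o^2 - o - 12) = (o + 1)^2*(o + 3)*(o - 4)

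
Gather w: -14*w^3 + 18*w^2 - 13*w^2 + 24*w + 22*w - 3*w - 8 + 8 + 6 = -14*w^3 + 5*w^2 + 43*w + 6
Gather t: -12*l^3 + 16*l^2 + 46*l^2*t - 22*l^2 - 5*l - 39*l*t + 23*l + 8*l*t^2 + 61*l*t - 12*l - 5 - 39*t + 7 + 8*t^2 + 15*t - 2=-12*l^3 - 6*l^2 + 6*l + t^2*(8*l + 8) + t*(46*l^2 + 22*l - 24)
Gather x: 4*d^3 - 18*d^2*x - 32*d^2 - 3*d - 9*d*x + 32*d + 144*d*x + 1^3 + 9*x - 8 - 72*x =4*d^3 - 32*d^2 + 29*d + x*(-18*d^2 + 135*d - 63) - 7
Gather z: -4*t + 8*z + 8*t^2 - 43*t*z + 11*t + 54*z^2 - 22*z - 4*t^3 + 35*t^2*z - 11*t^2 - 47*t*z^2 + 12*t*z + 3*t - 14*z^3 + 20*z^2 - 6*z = -4*t^3 - 3*t^2 + 10*t - 14*z^3 + z^2*(74 - 47*t) + z*(35*t^2 - 31*t - 20)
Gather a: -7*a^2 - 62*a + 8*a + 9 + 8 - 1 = -7*a^2 - 54*a + 16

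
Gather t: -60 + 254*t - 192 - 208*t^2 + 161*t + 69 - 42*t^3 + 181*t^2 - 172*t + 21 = -42*t^3 - 27*t^2 + 243*t - 162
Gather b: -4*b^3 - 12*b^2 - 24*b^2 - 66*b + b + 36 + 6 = -4*b^3 - 36*b^2 - 65*b + 42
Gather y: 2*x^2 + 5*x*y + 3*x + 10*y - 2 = 2*x^2 + 3*x + y*(5*x + 10) - 2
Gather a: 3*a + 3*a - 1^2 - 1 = 6*a - 2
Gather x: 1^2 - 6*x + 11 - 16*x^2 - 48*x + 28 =-16*x^2 - 54*x + 40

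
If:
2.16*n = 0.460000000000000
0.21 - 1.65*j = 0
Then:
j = 0.13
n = 0.21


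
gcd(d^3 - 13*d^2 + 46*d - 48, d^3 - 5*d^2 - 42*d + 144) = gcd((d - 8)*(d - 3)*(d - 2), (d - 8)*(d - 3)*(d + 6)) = d^2 - 11*d + 24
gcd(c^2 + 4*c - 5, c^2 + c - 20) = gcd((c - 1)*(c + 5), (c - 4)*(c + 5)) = c + 5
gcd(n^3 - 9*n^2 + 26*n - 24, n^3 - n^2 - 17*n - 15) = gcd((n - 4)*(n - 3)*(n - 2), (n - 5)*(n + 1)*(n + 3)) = 1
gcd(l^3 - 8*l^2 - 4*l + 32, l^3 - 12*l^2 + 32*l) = l - 8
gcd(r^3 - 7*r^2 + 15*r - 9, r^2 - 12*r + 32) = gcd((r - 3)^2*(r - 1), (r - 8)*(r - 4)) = 1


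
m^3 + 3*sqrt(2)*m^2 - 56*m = m*(m - 4*sqrt(2))*(m + 7*sqrt(2))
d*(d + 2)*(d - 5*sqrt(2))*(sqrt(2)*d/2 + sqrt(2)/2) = sqrt(2)*d^4/2 - 5*d^3 + 3*sqrt(2)*d^3/2 - 15*d^2 + sqrt(2)*d^2 - 10*d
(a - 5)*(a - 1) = a^2 - 6*a + 5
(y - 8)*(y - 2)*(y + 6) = y^3 - 4*y^2 - 44*y + 96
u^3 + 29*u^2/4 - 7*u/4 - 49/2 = (u - 7/4)*(u + 2)*(u + 7)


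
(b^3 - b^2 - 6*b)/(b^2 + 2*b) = b - 3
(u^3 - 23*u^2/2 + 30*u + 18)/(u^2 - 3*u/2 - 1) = (u^2 - 12*u + 36)/(u - 2)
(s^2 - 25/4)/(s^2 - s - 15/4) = (2*s + 5)/(2*s + 3)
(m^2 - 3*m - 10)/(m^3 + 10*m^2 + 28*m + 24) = (m - 5)/(m^2 + 8*m + 12)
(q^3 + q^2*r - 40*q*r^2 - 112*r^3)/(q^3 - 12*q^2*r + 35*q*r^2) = (q^2 + 8*q*r + 16*r^2)/(q*(q - 5*r))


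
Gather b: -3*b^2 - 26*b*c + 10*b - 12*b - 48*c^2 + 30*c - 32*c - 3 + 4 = -3*b^2 + b*(-26*c - 2) - 48*c^2 - 2*c + 1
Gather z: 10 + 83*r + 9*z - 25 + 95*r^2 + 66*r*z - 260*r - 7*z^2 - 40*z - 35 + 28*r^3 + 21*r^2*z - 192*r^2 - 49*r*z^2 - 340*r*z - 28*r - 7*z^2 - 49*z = 28*r^3 - 97*r^2 - 205*r + z^2*(-49*r - 14) + z*(21*r^2 - 274*r - 80) - 50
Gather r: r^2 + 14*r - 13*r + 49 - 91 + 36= r^2 + r - 6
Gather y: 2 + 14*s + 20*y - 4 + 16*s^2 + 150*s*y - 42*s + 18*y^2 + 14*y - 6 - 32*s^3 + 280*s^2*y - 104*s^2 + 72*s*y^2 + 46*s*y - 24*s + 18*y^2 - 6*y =-32*s^3 - 88*s^2 - 52*s + y^2*(72*s + 36) + y*(280*s^2 + 196*s + 28) - 8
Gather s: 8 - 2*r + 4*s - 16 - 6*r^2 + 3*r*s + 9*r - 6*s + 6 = -6*r^2 + 7*r + s*(3*r - 2) - 2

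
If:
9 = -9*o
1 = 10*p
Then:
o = -1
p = 1/10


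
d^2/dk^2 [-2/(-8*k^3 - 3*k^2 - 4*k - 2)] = 4*(-3*(8*k + 1)*(8*k^3 + 3*k^2 + 4*k + 2) + 4*(12*k^2 + 3*k + 2)^2)/(8*k^3 + 3*k^2 + 4*k + 2)^3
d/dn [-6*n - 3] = -6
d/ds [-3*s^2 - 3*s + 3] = -6*s - 3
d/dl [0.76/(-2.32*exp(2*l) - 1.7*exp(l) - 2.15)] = (3.5264*exp(l) + 1.292)*exp(l)/(2.32*exp(2*l) + 1.7*exp(l) + 2.15)^2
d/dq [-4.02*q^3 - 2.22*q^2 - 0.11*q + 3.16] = -12.06*q^2 - 4.44*q - 0.11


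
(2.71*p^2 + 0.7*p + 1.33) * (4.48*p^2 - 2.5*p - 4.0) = 12.1408*p^4 - 3.639*p^3 - 6.6316*p^2 - 6.125*p - 5.32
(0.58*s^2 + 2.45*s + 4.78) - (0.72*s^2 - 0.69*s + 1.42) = -0.14*s^2 + 3.14*s + 3.36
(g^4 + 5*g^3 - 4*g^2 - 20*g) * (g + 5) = g^5 + 10*g^4 + 21*g^3 - 40*g^2 - 100*g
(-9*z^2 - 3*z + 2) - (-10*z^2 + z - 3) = z^2 - 4*z + 5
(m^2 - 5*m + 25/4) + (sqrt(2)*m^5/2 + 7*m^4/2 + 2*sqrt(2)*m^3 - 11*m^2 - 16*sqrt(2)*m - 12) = sqrt(2)*m^5/2 + 7*m^4/2 + 2*sqrt(2)*m^3 - 10*m^2 - 16*sqrt(2)*m - 5*m - 23/4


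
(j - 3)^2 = j^2 - 6*j + 9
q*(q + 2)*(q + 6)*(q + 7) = q^4 + 15*q^3 + 68*q^2 + 84*q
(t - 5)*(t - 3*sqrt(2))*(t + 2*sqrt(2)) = t^3 - 5*t^2 - sqrt(2)*t^2 - 12*t + 5*sqrt(2)*t + 60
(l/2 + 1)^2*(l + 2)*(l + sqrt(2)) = l^4/4 + sqrt(2)*l^3/4 + 3*l^3/2 + 3*sqrt(2)*l^2/2 + 3*l^2 + 2*l + 3*sqrt(2)*l + 2*sqrt(2)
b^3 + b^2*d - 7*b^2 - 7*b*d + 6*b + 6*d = (b - 6)*(b - 1)*(b + d)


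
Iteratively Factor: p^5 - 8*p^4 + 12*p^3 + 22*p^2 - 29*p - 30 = (p - 2)*(p^4 - 6*p^3 + 22*p + 15) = (p - 2)*(p + 1)*(p^3 - 7*p^2 + 7*p + 15) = (p - 2)*(p + 1)^2*(p^2 - 8*p + 15) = (p - 3)*(p - 2)*(p + 1)^2*(p - 5)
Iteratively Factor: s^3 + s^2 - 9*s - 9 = (s + 1)*(s^2 - 9) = (s - 3)*(s + 1)*(s + 3)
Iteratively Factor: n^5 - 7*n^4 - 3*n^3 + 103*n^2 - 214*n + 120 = (n - 3)*(n^4 - 4*n^3 - 15*n^2 + 58*n - 40) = (n - 3)*(n - 2)*(n^3 - 2*n^2 - 19*n + 20) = (n - 3)*(n - 2)*(n - 1)*(n^2 - n - 20) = (n - 5)*(n - 3)*(n - 2)*(n - 1)*(n + 4)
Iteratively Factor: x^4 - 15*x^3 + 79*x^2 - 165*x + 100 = (x - 5)*(x^3 - 10*x^2 + 29*x - 20) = (x - 5)^2*(x^2 - 5*x + 4) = (x - 5)^2*(x - 1)*(x - 4)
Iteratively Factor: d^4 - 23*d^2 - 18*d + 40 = (d + 2)*(d^3 - 2*d^2 - 19*d + 20) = (d + 2)*(d + 4)*(d^2 - 6*d + 5) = (d - 5)*(d + 2)*(d + 4)*(d - 1)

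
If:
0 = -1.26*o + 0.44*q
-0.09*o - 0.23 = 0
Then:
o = -2.56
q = -7.32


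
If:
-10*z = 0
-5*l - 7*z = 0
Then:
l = 0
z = 0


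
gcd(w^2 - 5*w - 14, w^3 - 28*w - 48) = w + 2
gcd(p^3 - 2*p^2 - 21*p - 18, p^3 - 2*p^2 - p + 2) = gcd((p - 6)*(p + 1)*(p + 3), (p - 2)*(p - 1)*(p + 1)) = p + 1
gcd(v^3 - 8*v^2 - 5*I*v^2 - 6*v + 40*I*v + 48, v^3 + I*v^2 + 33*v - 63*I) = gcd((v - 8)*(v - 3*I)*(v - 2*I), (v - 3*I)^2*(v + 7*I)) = v - 3*I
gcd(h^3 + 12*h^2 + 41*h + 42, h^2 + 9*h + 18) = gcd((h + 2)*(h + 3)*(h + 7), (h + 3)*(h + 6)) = h + 3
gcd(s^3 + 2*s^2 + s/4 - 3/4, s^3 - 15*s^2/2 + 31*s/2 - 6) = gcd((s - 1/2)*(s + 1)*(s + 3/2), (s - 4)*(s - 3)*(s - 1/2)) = s - 1/2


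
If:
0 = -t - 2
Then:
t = -2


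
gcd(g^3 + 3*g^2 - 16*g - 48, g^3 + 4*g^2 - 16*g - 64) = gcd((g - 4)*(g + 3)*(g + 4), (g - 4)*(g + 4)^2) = g^2 - 16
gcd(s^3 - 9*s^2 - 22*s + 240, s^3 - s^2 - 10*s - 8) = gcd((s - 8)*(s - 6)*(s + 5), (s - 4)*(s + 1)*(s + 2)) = 1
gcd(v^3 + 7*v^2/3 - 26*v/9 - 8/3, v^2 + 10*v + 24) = 1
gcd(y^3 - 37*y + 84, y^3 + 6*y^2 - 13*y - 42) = y^2 + 4*y - 21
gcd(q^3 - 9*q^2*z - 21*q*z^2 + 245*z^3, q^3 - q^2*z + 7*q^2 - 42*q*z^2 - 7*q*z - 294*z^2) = -q + 7*z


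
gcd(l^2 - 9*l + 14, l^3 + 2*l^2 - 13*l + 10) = l - 2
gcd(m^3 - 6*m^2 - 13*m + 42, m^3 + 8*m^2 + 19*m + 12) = m + 3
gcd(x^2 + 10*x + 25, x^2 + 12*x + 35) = x + 5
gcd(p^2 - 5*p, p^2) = p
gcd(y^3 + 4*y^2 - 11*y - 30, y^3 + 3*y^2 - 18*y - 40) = y^2 + 7*y + 10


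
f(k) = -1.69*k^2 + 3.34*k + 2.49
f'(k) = 3.34 - 3.38*k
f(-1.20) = -3.95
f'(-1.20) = 7.40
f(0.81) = 4.09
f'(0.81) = 0.60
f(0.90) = 4.13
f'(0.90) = 0.30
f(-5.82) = -74.19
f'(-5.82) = 23.01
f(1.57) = 3.57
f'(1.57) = -1.97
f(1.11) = 4.12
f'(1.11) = -0.41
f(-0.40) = 0.88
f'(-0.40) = 4.69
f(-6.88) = -100.48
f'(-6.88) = 26.59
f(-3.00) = -22.74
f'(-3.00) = 13.48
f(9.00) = -104.34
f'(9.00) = -27.08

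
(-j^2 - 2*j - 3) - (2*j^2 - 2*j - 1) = -3*j^2 - 2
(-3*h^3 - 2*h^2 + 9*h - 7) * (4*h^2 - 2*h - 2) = -12*h^5 - 2*h^4 + 46*h^3 - 42*h^2 - 4*h + 14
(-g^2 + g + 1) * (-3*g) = 3*g^3 - 3*g^2 - 3*g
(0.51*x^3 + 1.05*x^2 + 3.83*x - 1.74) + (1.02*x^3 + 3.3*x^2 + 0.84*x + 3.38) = 1.53*x^3 + 4.35*x^2 + 4.67*x + 1.64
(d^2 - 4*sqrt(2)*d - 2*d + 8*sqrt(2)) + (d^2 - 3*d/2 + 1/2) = 2*d^2 - 4*sqrt(2)*d - 7*d/2 + 1/2 + 8*sqrt(2)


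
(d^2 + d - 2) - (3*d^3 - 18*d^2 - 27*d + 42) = -3*d^3 + 19*d^2 + 28*d - 44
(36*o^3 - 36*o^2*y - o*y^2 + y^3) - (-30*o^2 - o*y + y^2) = 36*o^3 - 36*o^2*y + 30*o^2 - o*y^2 + o*y + y^3 - y^2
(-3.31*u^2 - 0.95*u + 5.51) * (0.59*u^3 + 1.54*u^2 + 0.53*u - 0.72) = -1.9529*u^5 - 5.6579*u^4 + 0.0335999999999996*u^3 + 10.3651*u^2 + 3.6043*u - 3.9672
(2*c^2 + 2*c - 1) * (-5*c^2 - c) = -10*c^4 - 12*c^3 + 3*c^2 + c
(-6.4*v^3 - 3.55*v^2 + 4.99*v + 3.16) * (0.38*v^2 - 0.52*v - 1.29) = -2.432*v^5 + 1.979*v^4 + 11.9982*v^3 + 3.1855*v^2 - 8.0803*v - 4.0764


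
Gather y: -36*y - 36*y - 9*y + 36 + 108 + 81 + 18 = 243 - 81*y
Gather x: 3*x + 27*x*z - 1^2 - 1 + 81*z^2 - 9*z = x*(27*z + 3) + 81*z^2 - 9*z - 2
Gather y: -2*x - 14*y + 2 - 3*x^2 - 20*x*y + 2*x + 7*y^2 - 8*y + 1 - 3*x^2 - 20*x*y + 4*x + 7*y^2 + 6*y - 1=-6*x^2 + 4*x + 14*y^2 + y*(-40*x - 16) + 2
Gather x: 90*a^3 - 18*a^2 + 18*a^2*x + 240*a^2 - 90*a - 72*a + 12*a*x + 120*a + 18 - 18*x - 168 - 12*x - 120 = 90*a^3 + 222*a^2 - 42*a + x*(18*a^2 + 12*a - 30) - 270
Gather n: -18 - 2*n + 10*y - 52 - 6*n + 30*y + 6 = -8*n + 40*y - 64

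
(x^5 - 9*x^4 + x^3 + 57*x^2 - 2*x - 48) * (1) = x^5 - 9*x^4 + x^3 + 57*x^2 - 2*x - 48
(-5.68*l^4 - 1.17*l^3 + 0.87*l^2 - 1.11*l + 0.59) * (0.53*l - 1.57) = -3.0104*l^5 + 8.2975*l^4 + 2.298*l^3 - 1.9542*l^2 + 2.0554*l - 0.9263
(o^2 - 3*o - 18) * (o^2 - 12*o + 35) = o^4 - 15*o^3 + 53*o^2 + 111*o - 630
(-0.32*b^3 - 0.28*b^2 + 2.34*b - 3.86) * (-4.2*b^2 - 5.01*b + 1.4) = 1.344*b^5 + 2.7792*b^4 - 8.8732*b^3 + 4.0966*b^2 + 22.6146*b - 5.404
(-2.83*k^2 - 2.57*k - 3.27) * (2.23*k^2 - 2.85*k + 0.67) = -6.3109*k^4 + 2.3344*k^3 - 1.8637*k^2 + 7.5976*k - 2.1909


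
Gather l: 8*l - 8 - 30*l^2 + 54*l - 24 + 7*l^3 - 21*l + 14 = 7*l^3 - 30*l^2 + 41*l - 18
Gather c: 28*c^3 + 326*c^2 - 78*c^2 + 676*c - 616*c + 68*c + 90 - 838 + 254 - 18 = 28*c^3 + 248*c^2 + 128*c - 512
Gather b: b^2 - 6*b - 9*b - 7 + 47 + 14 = b^2 - 15*b + 54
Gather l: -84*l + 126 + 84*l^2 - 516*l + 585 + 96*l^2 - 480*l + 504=180*l^2 - 1080*l + 1215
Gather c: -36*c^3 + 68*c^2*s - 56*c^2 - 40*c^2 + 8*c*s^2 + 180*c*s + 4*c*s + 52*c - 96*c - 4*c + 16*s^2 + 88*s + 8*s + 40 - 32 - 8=-36*c^3 + c^2*(68*s - 96) + c*(8*s^2 + 184*s - 48) + 16*s^2 + 96*s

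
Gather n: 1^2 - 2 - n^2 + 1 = -n^2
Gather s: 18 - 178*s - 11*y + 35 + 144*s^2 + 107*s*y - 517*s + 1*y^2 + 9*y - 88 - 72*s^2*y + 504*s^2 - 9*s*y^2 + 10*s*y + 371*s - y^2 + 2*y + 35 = s^2*(648 - 72*y) + s*(-9*y^2 + 117*y - 324)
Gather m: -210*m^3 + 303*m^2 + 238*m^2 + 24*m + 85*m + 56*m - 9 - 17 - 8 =-210*m^3 + 541*m^2 + 165*m - 34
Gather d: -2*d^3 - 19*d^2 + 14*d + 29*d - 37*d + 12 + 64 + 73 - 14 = -2*d^3 - 19*d^2 + 6*d + 135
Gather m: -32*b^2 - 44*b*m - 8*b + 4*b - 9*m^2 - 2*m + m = -32*b^2 - 4*b - 9*m^2 + m*(-44*b - 1)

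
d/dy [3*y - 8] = 3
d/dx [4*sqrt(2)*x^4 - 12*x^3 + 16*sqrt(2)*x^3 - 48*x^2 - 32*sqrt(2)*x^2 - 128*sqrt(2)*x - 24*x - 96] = 16*sqrt(2)*x^3 - 36*x^2 + 48*sqrt(2)*x^2 - 96*x - 64*sqrt(2)*x - 128*sqrt(2) - 24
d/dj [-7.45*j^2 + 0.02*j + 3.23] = 0.02 - 14.9*j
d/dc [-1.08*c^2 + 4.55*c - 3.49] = 4.55 - 2.16*c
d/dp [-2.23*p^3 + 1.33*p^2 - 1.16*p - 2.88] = -6.69*p^2 + 2.66*p - 1.16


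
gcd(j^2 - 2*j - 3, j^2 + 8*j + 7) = j + 1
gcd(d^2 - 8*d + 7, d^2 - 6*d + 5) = d - 1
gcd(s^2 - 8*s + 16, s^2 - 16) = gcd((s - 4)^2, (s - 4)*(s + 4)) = s - 4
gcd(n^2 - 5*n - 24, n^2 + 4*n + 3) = n + 3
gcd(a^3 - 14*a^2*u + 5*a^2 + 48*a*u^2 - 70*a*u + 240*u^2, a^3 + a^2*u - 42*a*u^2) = -a + 6*u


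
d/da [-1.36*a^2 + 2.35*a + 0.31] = 2.35 - 2.72*a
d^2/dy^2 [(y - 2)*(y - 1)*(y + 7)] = 6*y + 8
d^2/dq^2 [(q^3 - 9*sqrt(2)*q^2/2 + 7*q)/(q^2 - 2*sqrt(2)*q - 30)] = 6*(9*q^3 - 75*sqrt(2)*q^2 + 1110*q - 1490*sqrt(2))/(q^6 - 6*sqrt(2)*q^5 - 66*q^4 + 344*sqrt(2)*q^3 + 1980*q^2 - 5400*sqrt(2)*q - 27000)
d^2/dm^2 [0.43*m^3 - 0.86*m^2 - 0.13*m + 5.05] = 2.58*m - 1.72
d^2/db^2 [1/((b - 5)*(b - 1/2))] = 4*(4*(b - 5)^2 + 2*(b - 5)*(2*b - 1) + (2*b - 1)^2)/((b - 5)^3*(2*b - 1)^3)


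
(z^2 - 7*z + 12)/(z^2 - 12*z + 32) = (z - 3)/(z - 8)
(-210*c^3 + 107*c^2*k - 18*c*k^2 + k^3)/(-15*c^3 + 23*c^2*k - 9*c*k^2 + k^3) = (42*c^2 - 13*c*k + k^2)/(3*c^2 - 4*c*k + k^2)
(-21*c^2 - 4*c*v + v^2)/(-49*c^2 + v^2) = (3*c + v)/(7*c + v)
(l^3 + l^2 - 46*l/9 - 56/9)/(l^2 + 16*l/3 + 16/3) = (3*l^2 - l - 14)/(3*(l + 4))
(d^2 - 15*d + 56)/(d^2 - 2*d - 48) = (d - 7)/(d + 6)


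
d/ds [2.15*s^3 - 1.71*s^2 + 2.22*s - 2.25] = 6.45*s^2 - 3.42*s + 2.22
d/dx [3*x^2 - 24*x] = 6*x - 24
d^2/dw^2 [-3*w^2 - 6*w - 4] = -6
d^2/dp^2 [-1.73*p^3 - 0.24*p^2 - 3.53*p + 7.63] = -10.38*p - 0.48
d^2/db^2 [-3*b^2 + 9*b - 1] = -6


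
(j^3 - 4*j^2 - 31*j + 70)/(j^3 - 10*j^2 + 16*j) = (j^2 - 2*j - 35)/(j*(j - 8))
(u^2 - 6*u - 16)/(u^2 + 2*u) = (u - 8)/u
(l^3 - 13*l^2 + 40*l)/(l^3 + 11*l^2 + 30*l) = (l^2 - 13*l + 40)/(l^2 + 11*l + 30)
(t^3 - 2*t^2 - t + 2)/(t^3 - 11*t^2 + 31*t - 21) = (t^2 - t - 2)/(t^2 - 10*t + 21)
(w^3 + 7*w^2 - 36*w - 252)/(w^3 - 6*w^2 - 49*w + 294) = (w + 6)/(w - 7)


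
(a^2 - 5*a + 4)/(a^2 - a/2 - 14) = 2*(a - 1)/(2*a + 7)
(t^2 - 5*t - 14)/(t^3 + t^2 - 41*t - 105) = (t + 2)/(t^2 + 8*t + 15)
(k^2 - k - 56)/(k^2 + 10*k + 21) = (k - 8)/(k + 3)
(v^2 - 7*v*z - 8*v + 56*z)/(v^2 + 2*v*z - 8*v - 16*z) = (v - 7*z)/(v + 2*z)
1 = 1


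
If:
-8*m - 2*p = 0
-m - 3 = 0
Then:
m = -3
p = 12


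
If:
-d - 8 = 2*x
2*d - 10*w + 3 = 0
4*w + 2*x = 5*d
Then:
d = -17/13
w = 1/26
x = -87/26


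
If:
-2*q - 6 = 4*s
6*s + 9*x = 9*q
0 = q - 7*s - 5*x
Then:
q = 33/13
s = -36/13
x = 57/13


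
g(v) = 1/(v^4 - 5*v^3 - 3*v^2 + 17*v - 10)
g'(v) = (-4*v^3 + 15*v^2 + 6*v - 17)/(v^4 - 5*v^3 - 3*v^2 + 17*v - 10)^2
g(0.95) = -33.48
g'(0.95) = -1336.11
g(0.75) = -1.37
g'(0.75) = -10.78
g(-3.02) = 0.01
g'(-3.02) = 0.01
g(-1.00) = -0.04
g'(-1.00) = -0.01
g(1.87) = -0.11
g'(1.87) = 0.24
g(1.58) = -0.24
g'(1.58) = 0.83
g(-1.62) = -0.06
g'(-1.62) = 0.10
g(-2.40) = 0.03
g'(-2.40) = 0.09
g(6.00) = 0.00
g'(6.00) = -0.00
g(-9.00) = 0.00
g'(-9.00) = 0.00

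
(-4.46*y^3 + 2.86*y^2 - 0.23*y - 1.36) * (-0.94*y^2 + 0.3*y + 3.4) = 4.1924*y^5 - 4.0264*y^4 - 14.0898*y^3 + 10.9334*y^2 - 1.19*y - 4.624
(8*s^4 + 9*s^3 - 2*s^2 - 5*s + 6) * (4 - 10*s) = -80*s^5 - 58*s^4 + 56*s^3 + 42*s^2 - 80*s + 24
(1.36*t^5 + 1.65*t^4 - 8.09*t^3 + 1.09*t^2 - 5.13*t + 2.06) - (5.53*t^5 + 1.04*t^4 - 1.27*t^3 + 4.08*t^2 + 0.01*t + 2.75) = -4.17*t^5 + 0.61*t^4 - 6.82*t^3 - 2.99*t^2 - 5.14*t - 0.69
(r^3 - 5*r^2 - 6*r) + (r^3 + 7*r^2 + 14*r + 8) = 2*r^3 + 2*r^2 + 8*r + 8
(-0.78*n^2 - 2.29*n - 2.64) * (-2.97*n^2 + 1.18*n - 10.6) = 2.3166*n^4 + 5.8809*n^3 + 13.4066*n^2 + 21.1588*n + 27.984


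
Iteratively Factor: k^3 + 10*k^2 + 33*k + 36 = (k + 4)*(k^2 + 6*k + 9) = (k + 3)*(k + 4)*(k + 3)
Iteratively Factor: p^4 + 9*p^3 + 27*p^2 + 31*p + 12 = (p + 3)*(p^3 + 6*p^2 + 9*p + 4) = (p + 1)*(p + 3)*(p^2 + 5*p + 4) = (p + 1)*(p + 3)*(p + 4)*(p + 1)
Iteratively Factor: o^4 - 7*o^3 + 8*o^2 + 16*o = (o + 1)*(o^3 - 8*o^2 + 16*o) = (o - 4)*(o + 1)*(o^2 - 4*o) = (o - 4)^2*(o + 1)*(o)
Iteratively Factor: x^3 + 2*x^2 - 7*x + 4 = (x - 1)*(x^2 + 3*x - 4) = (x - 1)*(x + 4)*(x - 1)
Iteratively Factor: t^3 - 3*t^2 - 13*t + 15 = (t + 3)*(t^2 - 6*t + 5) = (t - 5)*(t + 3)*(t - 1)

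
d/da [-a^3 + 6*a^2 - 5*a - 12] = -3*a^2 + 12*a - 5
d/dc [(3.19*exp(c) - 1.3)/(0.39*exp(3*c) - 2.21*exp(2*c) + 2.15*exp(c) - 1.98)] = (-2.4882*exp(3*c) + 8.5709*exp(2*c) - 5.746*exp(c) - 3.5212)*exp(c)/(0.1521*exp(6*c) - 1.7238*exp(5*c) + 6.5611*exp(4*c) - 11.0474*exp(3*c) + 13.3741*exp(2*c) - 8.514*exp(c) + 3.9204)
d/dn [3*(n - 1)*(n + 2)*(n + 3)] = 9*n^2 + 24*n + 3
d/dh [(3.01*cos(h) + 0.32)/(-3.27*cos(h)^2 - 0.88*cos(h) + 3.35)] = (9.8427*sin(h)^2 - 2.0928*cos(h) - 20.2078)*sin(h)/(3.27*cos(h)^2 + 0.88*cos(h) - 3.35)^2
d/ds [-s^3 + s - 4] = 1 - 3*s^2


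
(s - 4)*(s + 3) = s^2 - s - 12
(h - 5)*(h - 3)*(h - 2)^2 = h^4 - 12*h^3 + 51*h^2 - 92*h + 60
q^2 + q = q*(q + 1)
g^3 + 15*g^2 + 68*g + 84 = (g + 2)*(g + 6)*(g + 7)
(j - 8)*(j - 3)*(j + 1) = j^3 - 10*j^2 + 13*j + 24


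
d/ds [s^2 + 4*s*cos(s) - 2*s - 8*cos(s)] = -4*s*sin(s) + 2*s + 8*sin(s) + 4*cos(s) - 2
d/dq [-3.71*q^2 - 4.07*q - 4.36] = -7.42*q - 4.07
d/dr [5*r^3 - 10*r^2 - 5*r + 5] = 15*r^2 - 20*r - 5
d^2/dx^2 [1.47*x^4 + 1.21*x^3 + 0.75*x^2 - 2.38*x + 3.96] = 17.64*x^2 + 7.26*x + 1.5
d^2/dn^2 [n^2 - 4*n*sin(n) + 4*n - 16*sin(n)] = 4*n*sin(n) + 16*sin(n) - 8*cos(n) + 2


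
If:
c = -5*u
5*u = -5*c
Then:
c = 0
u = 0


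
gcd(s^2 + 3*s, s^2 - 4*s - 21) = s + 3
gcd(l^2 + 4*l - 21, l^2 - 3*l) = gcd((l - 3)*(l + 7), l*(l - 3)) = l - 3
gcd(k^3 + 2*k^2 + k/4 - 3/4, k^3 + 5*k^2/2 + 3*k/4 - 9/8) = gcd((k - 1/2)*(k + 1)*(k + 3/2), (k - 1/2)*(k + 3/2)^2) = k^2 + k - 3/4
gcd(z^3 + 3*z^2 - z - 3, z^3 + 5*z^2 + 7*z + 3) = z^2 + 4*z + 3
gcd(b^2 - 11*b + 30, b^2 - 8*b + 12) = b - 6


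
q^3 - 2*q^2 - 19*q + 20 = (q - 5)*(q - 1)*(q + 4)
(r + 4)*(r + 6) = r^2 + 10*r + 24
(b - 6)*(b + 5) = b^2 - b - 30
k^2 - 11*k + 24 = (k - 8)*(k - 3)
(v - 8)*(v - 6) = v^2 - 14*v + 48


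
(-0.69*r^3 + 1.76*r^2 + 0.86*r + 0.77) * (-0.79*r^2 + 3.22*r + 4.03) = 0.5451*r^5 - 3.6122*r^4 + 2.2071*r^3 + 9.2537*r^2 + 5.9452*r + 3.1031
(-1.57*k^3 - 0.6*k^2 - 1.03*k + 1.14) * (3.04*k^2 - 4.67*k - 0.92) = -4.7728*k^5 + 5.5079*k^4 + 1.1152*k^3 + 8.8277*k^2 - 4.3762*k - 1.0488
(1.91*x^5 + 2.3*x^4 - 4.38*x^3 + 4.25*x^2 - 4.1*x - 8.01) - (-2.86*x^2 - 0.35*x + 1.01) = 1.91*x^5 + 2.3*x^4 - 4.38*x^3 + 7.11*x^2 - 3.75*x - 9.02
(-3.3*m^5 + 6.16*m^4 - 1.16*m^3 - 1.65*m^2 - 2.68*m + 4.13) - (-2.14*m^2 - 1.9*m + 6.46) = -3.3*m^5 + 6.16*m^4 - 1.16*m^3 + 0.49*m^2 - 0.78*m - 2.33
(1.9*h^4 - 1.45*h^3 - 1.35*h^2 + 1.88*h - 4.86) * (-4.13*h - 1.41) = -7.847*h^5 + 3.3095*h^4 + 7.62*h^3 - 5.8609*h^2 + 17.421*h + 6.8526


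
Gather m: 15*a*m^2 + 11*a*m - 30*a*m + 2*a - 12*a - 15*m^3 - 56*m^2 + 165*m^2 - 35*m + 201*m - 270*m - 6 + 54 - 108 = -10*a - 15*m^3 + m^2*(15*a + 109) + m*(-19*a - 104) - 60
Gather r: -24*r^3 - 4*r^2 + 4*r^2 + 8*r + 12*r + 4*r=-24*r^3 + 24*r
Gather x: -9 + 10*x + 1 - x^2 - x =-x^2 + 9*x - 8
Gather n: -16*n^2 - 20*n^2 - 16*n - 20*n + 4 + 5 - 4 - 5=-36*n^2 - 36*n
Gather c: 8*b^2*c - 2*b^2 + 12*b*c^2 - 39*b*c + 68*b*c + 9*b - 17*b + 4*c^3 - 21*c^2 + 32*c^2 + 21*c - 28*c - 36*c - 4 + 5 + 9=-2*b^2 - 8*b + 4*c^3 + c^2*(12*b + 11) + c*(8*b^2 + 29*b - 43) + 10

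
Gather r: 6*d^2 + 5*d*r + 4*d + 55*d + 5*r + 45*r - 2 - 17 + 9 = 6*d^2 + 59*d + r*(5*d + 50) - 10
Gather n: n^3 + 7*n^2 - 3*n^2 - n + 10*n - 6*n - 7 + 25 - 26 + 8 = n^3 + 4*n^2 + 3*n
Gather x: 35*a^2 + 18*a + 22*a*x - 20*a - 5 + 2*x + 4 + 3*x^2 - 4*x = 35*a^2 - 2*a + 3*x^2 + x*(22*a - 2) - 1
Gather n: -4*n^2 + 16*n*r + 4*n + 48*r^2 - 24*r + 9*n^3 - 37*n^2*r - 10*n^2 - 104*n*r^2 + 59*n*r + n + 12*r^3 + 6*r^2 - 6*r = 9*n^3 + n^2*(-37*r - 14) + n*(-104*r^2 + 75*r + 5) + 12*r^3 + 54*r^2 - 30*r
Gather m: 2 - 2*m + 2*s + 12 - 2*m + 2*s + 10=-4*m + 4*s + 24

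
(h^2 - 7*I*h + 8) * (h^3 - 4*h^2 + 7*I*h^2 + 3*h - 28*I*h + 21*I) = h^5 - 4*h^4 + 60*h^3 - 228*h^2 + 56*I*h^2 + 171*h - 224*I*h + 168*I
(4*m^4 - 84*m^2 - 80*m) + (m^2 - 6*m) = 4*m^4 - 83*m^2 - 86*m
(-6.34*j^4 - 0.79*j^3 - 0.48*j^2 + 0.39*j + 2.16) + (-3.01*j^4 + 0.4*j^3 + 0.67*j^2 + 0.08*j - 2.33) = -9.35*j^4 - 0.39*j^3 + 0.19*j^2 + 0.47*j - 0.17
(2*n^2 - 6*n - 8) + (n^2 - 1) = 3*n^2 - 6*n - 9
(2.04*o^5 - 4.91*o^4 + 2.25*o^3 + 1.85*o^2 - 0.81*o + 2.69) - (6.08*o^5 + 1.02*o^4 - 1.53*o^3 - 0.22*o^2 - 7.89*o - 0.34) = -4.04*o^5 - 5.93*o^4 + 3.78*o^3 + 2.07*o^2 + 7.08*o + 3.03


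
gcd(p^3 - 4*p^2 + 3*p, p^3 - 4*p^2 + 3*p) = p^3 - 4*p^2 + 3*p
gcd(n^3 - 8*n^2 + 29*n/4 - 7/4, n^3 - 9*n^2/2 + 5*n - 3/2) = n - 1/2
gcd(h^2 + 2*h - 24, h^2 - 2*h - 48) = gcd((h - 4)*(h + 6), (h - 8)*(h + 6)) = h + 6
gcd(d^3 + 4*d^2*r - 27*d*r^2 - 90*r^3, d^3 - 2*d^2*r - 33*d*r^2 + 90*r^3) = -d^2 - d*r + 30*r^2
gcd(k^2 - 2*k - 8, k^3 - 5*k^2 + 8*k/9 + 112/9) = k - 4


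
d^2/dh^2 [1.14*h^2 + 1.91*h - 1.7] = 2.28000000000000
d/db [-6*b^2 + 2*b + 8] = 2 - 12*b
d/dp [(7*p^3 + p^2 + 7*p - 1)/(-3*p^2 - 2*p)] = (-21*p^4 - 28*p^3 + 19*p^2 - 6*p - 2)/(p^2*(9*p^2 + 12*p + 4))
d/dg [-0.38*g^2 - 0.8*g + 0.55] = -0.76*g - 0.8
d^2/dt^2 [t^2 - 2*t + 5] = 2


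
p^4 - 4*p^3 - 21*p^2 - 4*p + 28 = (p - 7)*(p - 1)*(p + 2)^2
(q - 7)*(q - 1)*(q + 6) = q^3 - 2*q^2 - 41*q + 42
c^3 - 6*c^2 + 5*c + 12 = (c - 4)*(c - 3)*(c + 1)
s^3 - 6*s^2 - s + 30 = (s - 5)*(s - 3)*(s + 2)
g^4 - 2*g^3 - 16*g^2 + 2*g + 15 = (g - 5)*(g - 1)*(g + 1)*(g + 3)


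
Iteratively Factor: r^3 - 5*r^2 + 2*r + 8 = (r - 4)*(r^2 - r - 2) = (r - 4)*(r + 1)*(r - 2)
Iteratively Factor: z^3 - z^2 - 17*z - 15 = (z + 3)*(z^2 - 4*z - 5) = (z + 1)*(z + 3)*(z - 5)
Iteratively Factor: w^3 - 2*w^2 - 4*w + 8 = (w - 2)*(w^2 - 4) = (w - 2)*(w + 2)*(w - 2)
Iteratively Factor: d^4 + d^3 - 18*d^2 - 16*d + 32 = (d - 1)*(d^3 + 2*d^2 - 16*d - 32) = (d - 1)*(d + 2)*(d^2 - 16) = (d - 4)*(d - 1)*(d + 2)*(d + 4)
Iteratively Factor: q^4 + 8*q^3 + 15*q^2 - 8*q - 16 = (q + 4)*(q^3 + 4*q^2 - q - 4) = (q - 1)*(q + 4)*(q^2 + 5*q + 4) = (q - 1)*(q + 4)^2*(q + 1)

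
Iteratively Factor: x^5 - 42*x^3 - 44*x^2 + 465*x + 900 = (x - 5)*(x^4 + 5*x^3 - 17*x^2 - 129*x - 180) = (x - 5)*(x + 3)*(x^3 + 2*x^2 - 23*x - 60) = (x - 5)*(x + 3)*(x + 4)*(x^2 - 2*x - 15) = (x - 5)*(x + 3)^2*(x + 4)*(x - 5)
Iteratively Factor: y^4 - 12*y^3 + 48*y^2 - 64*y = (y - 4)*(y^3 - 8*y^2 + 16*y) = (y - 4)^2*(y^2 - 4*y) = y*(y - 4)^2*(y - 4)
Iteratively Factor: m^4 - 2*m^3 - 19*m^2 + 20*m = (m - 1)*(m^3 - m^2 - 20*m) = m*(m - 1)*(m^2 - m - 20) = m*(m - 1)*(m + 4)*(m - 5)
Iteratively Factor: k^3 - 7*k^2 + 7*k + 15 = (k - 5)*(k^2 - 2*k - 3) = (k - 5)*(k - 3)*(k + 1)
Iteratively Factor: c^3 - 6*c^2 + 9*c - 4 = (c - 4)*(c^2 - 2*c + 1) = (c - 4)*(c - 1)*(c - 1)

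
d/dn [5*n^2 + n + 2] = 10*n + 1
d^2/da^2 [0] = 0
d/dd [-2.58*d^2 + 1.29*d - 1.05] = 1.29 - 5.16*d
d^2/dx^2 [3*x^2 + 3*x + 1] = 6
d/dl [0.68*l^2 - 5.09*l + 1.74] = 1.36*l - 5.09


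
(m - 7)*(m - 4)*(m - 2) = m^3 - 13*m^2 + 50*m - 56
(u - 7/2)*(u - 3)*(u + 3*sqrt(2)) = u^3 - 13*u^2/2 + 3*sqrt(2)*u^2 - 39*sqrt(2)*u/2 + 21*u/2 + 63*sqrt(2)/2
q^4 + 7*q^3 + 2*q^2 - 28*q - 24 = (q - 2)*(q + 1)*(q + 2)*(q + 6)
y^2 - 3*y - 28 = (y - 7)*(y + 4)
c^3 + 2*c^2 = c^2*(c + 2)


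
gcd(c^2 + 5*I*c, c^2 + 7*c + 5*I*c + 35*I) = c + 5*I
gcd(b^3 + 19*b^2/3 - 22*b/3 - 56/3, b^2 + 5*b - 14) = b^2 + 5*b - 14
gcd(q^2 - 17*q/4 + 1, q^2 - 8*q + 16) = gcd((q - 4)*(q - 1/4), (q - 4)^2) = q - 4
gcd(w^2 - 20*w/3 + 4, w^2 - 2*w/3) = w - 2/3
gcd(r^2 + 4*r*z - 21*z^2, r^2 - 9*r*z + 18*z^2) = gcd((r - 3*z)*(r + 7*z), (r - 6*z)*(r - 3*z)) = -r + 3*z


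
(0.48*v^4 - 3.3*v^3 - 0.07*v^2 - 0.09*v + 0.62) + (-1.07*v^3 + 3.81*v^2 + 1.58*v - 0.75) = 0.48*v^4 - 4.37*v^3 + 3.74*v^2 + 1.49*v - 0.13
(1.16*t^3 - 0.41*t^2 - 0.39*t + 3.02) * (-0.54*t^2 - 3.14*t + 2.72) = -0.6264*t^5 - 3.421*t^4 + 4.6532*t^3 - 1.5214*t^2 - 10.5436*t + 8.2144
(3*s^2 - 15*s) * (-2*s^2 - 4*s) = -6*s^4 + 18*s^3 + 60*s^2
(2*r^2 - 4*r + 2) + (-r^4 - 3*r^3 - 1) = -r^4 - 3*r^3 + 2*r^2 - 4*r + 1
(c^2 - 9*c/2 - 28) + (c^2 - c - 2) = 2*c^2 - 11*c/2 - 30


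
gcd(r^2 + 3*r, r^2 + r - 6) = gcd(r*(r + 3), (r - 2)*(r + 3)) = r + 3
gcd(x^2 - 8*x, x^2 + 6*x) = x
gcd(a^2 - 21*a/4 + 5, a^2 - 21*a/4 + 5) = a^2 - 21*a/4 + 5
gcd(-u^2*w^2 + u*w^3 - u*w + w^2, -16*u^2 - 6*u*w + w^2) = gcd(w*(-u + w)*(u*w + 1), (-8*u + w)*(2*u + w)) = 1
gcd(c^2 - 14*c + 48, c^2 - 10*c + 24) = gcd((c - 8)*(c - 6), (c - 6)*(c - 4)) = c - 6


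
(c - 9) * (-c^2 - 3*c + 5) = -c^3 + 6*c^2 + 32*c - 45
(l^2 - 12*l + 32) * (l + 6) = l^3 - 6*l^2 - 40*l + 192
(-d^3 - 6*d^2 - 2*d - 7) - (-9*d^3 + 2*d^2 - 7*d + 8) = 8*d^3 - 8*d^2 + 5*d - 15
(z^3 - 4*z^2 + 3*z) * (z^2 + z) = z^5 - 3*z^4 - z^3 + 3*z^2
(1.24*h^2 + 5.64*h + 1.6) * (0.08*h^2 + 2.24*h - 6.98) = 0.0992*h^4 + 3.2288*h^3 + 4.1064*h^2 - 35.7832*h - 11.168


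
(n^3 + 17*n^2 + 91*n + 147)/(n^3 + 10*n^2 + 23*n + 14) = (n^2 + 10*n + 21)/(n^2 + 3*n + 2)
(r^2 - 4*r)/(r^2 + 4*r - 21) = r*(r - 4)/(r^2 + 4*r - 21)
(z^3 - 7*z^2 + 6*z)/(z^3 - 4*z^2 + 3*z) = (z - 6)/(z - 3)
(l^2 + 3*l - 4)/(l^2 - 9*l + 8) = (l + 4)/(l - 8)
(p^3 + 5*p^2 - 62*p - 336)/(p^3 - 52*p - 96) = (p + 7)/(p + 2)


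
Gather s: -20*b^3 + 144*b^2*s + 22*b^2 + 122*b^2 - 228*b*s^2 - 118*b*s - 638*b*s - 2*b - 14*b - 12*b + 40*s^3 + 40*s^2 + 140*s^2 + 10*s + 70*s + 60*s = -20*b^3 + 144*b^2 - 28*b + 40*s^3 + s^2*(180 - 228*b) + s*(144*b^2 - 756*b + 140)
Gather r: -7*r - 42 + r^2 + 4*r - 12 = r^2 - 3*r - 54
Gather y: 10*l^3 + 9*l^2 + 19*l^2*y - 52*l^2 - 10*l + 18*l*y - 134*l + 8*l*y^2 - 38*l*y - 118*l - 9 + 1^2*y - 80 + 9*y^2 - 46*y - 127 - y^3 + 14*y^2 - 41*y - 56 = 10*l^3 - 43*l^2 - 262*l - y^3 + y^2*(8*l + 23) + y*(19*l^2 - 20*l - 86) - 272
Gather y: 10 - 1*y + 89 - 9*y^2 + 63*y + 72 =-9*y^2 + 62*y + 171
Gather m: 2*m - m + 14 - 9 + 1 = m + 6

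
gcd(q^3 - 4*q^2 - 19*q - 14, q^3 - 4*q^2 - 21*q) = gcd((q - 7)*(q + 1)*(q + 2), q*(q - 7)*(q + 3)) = q - 7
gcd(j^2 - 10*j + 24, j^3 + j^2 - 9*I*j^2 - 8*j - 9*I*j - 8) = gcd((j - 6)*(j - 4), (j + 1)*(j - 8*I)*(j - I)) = 1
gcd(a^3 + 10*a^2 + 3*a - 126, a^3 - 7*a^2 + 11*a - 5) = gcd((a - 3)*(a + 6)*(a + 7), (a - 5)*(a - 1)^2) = 1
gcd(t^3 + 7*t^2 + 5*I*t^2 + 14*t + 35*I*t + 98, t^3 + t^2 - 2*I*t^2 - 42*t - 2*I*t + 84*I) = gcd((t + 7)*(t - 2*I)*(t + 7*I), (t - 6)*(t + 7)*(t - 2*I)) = t^2 + t*(7 - 2*I) - 14*I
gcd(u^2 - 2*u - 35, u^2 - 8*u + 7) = u - 7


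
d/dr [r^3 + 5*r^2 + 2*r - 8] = 3*r^2 + 10*r + 2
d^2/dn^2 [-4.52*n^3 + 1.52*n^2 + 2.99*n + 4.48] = 3.04 - 27.12*n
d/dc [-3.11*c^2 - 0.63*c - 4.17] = -6.22*c - 0.63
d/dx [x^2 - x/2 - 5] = 2*x - 1/2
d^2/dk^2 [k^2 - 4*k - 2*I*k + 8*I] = 2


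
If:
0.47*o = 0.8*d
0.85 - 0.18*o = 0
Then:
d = 2.77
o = 4.72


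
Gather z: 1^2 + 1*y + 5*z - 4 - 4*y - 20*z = -3*y - 15*z - 3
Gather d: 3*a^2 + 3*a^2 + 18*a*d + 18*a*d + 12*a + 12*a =6*a^2 + 36*a*d + 24*a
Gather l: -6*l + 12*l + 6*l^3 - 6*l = 6*l^3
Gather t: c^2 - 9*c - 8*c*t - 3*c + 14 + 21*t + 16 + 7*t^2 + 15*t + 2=c^2 - 12*c + 7*t^2 + t*(36 - 8*c) + 32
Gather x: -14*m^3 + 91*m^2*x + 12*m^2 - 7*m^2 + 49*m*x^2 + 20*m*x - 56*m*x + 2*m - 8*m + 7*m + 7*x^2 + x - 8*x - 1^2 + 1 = -14*m^3 + 5*m^2 + m + x^2*(49*m + 7) + x*(91*m^2 - 36*m - 7)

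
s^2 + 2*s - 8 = (s - 2)*(s + 4)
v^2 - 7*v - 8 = (v - 8)*(v + 1)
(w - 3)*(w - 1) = w^2 - 4*w + 3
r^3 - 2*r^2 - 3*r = r*(r - 3)*(r + 1)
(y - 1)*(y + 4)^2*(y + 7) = y^4 + 14*y^3 + 57*y^2 + 40*y - 112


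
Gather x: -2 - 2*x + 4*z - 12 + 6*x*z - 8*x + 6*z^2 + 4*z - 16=x*(6*z - 10) + 6*z^2 + 8*z - 30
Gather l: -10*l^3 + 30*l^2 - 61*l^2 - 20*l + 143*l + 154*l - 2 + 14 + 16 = -10*l^3 - 31*l^2 + 277*l + 28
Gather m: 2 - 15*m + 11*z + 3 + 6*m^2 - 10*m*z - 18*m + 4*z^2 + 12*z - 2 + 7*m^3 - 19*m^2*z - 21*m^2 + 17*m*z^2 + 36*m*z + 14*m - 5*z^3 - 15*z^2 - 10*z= 7*m^3 + m^2*(-19*z - 15) + m*(17*z^2 + 26*z - 19) - 5*z^3 - 11*z^2 + 13*z + 3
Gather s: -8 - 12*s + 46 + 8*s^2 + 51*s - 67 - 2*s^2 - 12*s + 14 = 6*s^2 + 27*s - 15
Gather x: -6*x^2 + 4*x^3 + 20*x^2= 4*x^3 + 14*x^2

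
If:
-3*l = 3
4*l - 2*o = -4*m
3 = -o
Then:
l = -1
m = -1/2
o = -3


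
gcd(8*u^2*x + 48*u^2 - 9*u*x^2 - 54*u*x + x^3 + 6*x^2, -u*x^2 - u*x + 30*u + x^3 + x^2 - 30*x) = -u*x - 6*u + x^2 + 6*x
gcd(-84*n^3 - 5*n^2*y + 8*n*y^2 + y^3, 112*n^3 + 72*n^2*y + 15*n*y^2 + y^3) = 28*n^2 + 11*n*y + y^2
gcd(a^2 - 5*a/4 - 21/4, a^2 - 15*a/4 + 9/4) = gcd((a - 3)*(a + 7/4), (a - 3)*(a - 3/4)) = a - 3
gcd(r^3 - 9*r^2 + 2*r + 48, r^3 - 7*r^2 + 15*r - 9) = r - 3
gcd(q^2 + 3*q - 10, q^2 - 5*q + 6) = q - 2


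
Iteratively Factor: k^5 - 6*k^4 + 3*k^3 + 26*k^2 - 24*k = (k - 4)*(k^4 - 2*k^3 - 5*k^2 + 6*k) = (k - 4)*(k + 2)*(k^3 - 4*k^2 + 3*k) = (k - 4)*(k - 1)*(k + 2)*(k^2 - 3*k) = k*(k - 4)*(k - 1)*(k + 2)*(k - 3)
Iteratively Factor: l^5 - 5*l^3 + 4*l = (l - 2)*(l^4 + 2*l^3 - l^2 - 2*l) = l*(l - 2)*(l^3 + 2*l^2 - l - 2) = l*(l - 2)*(l - 1)*(l^2 + 3*l + 2) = l*(l - 2)*(l - 1)*(l + 1)*(l + 2)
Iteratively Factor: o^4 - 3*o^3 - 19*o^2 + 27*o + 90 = (o + 3)*(o^3 - 6*o^2 - o + 30) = (o + 2)*(o + 3)*(o^2 - 8*o + 15) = (o - 5)*(o + 2)*(o + 3)*(o - 3)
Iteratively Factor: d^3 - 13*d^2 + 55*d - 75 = (d - 5)*(d^2 - 8*d + 15) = (d - 5)*(d - 3)*(d - 5)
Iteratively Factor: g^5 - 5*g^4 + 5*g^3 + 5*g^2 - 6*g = (g - 1)*(g^4 - 4*g^3 + g^2 + 6*g) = (g - 3)*(g - 1)*(g^3 - g^2 - 2*g) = g*(g - 3)*(g - 1)*(g^2 - g - 2) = g*(g - 3)*(g - 1)*(g + 1)*(g - 2)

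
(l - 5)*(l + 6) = l^2 + l - 30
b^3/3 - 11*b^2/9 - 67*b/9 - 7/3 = (b/3 + 1)*(b - 7)*(b + 1/3)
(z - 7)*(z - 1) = z^2 - 8*z + 7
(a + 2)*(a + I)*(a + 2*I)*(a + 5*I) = a^4 + 2*a^3 + 8*I*a^3 - 17*a^2 + 16*I*a^2 - 34*a - 10*I*a - 20*I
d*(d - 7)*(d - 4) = d^3 - 11*d^2 + 28*d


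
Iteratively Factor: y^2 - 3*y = (y)*(y - 3)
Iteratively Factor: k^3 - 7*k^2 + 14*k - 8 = (k - 4)*(k^2 - 3*k + 2) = (k - 4)*(k - 1)*(k - 2)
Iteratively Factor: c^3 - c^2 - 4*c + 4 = (c + 2)*(c^2 - 3*c + 2) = (c - 2)*(c + 2)*(c - 1)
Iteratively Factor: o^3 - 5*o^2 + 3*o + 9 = (o - 3)*(o^2 - 2*o - 3) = (o - 3)^2*(o + 1)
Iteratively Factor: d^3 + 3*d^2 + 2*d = (d + 1)*(d^2 + 2*d) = (d + 1)*(d + 2)*(d)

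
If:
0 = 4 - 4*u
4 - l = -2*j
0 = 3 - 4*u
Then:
No Solution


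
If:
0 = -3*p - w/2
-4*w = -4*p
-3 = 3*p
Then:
No Solution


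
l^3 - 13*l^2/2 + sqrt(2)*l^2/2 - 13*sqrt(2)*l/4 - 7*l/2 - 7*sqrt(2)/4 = (l - 7)*(l + 1/2)*(l + sqrt(2)/2)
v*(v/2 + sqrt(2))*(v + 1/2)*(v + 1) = v^4/2 + 3*v^3/4 + sqrt(2)*v^3 + v^2/4 + 3*sqrt(2)*v^2/2 + sqrt(2)*v/2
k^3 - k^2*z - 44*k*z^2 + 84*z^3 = (k - 6*z)*(k - 2*z)*(k + 7*z)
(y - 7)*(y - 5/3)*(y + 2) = y^3 - 20*y^2/3 - 17*y/3 + 70/3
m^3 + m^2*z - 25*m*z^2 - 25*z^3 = (m - 5*z)*(m + z)*(m + 5*z)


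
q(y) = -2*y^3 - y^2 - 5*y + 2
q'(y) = -6*y^2 - 2*y - 5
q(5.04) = -304.65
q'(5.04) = -167.49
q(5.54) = -396.45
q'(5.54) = -200.23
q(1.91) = -25.13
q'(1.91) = -30.71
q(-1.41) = 12.67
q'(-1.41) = -14.11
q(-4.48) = 184.16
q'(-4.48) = -116.46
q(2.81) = -64.32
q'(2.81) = -58.00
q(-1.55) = 14.80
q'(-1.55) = -16.32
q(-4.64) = 203.47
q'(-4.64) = -124.90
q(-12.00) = 3374.00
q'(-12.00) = -845.00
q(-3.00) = 62.00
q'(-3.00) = -53.00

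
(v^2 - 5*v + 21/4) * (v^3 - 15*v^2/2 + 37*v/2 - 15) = v^5 - 25*v^4/2 + 245*v^3/4 - 1175*v^2/8 + 1377*v/8 - 315/4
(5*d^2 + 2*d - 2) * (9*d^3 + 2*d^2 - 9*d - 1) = 45*d^5 + 28*d^4 - 59*d^3 - 27*d^2 + 16*d + 2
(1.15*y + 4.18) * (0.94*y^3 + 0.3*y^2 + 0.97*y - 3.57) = 1.081*y^4 + 4.2742*y^3 + 2.3695*y^2 - 0.0508999999999995*y - 14.9226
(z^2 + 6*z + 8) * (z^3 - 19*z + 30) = z^5 + 6*z^4 - 11*z^3 - 84*z^2 + 28*z + 240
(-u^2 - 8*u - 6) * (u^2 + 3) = -u^4 - 8*u^3 - 9*u^2 - 24*u - 18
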